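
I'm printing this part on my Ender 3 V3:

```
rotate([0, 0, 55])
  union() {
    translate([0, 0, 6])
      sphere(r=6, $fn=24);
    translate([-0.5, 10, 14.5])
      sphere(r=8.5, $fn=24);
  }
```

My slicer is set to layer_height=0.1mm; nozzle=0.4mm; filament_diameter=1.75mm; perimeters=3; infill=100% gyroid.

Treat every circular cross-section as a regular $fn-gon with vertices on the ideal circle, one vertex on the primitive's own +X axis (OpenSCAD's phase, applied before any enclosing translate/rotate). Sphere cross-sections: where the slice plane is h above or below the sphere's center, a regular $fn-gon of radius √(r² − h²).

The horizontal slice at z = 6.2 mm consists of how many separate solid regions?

2

At z = 6.2 mm: the sphere: section is a regular 24-gon, circumradius = √(r²−h²) = √(6²−0.2²) = 5.997; the sphere at (-0.5, 10): section is a regular 24-gon, circumradius = √(r²−h²) = √(8.5²−8.3²) = 1.833; Taking the union: the 2 present regions are separate (no shared area or edge), so areas and boundary lengths simply add and each stays a separate island — 2 connected regions; (rotated 55° about Z; rotation is an isometry so areas/perimeters/island counts are preserved). The result has 2 disconnected regions.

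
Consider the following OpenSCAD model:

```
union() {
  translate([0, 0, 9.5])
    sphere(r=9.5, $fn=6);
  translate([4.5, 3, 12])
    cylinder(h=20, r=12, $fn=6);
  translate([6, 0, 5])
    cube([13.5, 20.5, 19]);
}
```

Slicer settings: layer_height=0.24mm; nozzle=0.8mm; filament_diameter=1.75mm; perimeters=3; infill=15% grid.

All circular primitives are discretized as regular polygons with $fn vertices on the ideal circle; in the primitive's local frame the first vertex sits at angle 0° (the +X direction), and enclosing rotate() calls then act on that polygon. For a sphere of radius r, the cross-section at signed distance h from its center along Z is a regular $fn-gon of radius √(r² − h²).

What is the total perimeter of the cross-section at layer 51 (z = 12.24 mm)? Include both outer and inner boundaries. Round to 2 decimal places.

101.76 mm

At z = 12.24 mm: the r=9.5 sphere slices to a regular 6-gon of circumradius 9.096 (√(r²−h²) with h=2.74 from center) (perimeter = 2·6·9.096·sin(180°/6) = 54.58 mm); the r=12 cylinder at (4.5, 3) gives a regular 6-gon of circumradius 12 (constant along its height) (perimeter = 2·6·12.000·sin(180°/6) = 72.00 mm); the 13.5×20.5 cube at (6, 0) contributes its full rectangle (perimeter 68.00 mm); Merging all regions: the regions partially overlap (shared area 287.86 mm²), so the edge portions inside another operand are dropped and the merged outline is re-measured after clipping — boundary = 101.76 mm. Overall, the cross-section is a single solid region. Total boundary length (outer) = 101.76 mm.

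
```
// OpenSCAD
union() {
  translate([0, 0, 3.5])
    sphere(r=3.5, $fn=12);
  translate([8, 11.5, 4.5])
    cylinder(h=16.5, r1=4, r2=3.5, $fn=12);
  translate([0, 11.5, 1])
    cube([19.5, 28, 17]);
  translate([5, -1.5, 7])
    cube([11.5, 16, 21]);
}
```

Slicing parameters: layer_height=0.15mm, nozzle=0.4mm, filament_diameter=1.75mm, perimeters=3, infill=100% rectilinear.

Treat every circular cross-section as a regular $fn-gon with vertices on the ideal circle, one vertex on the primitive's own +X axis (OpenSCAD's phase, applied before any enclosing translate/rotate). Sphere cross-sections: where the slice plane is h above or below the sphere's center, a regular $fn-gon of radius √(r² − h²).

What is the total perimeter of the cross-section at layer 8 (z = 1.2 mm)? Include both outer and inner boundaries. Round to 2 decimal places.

111.39 mm

At z = 1.2 mm: the sphere: section is a regular 12-gon, circumradius = √(r²−h²) = √(3.5²−2.3²) = 2.638 (perimeter = 2·12·2.638·sin(180°/12) = 16.39 mm); the cone at (8, 11.5) is not intersected at this z (z outside [4.5, 21]); the 19.5×28 cube at (0, 11.5) contributes its full rectangle (perimeter 95.00 mm); the cube at (5, -1.5) is not intersected at this z (z outside [7, 28]); Taking the union: the 2 present regions are separate (no shared area or edge), so areas and boundary lengths simply add and each stays a separate island — boundary = 111.39 mm. Overall, the cross-section has 2 separate islands. Total boundary length (outer) = 111.39 mm.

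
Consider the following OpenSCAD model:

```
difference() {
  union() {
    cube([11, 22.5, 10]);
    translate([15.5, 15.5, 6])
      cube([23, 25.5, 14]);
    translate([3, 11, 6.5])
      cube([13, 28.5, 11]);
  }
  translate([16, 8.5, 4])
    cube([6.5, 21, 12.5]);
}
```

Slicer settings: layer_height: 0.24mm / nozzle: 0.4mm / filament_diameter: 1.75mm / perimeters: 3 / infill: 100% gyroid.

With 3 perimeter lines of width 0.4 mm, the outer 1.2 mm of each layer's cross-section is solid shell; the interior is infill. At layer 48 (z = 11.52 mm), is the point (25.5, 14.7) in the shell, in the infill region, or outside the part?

At z = 11.52 mm: the cube is not intersected at this z (z outside [0, 10]); the cube at (15.5, 15.5) is present — its section is the full 23×25.5 rectangle; the 13×28.5 cube at (3, 11) contributes its full rectangle; Merging all regions: the regions partially overlap (shared area 12.00 mm²), so overlapping operands fuse into one piece — 1 connected region; the 6.5×21 cube at (16, 8.5) contributes its full rectangle; Taking the first minus the rest: starting from the result so far, the 6.5×21 cube at (16, 8.5) partially overlaps it — only the 91.00 mm² overlap (of its 136.50 mm²) is removed, clipping the outline — 1 connected region. Overall, the cross-section is a single solid region. The nearest boundary edge runs (38.50, 15.50)→(22.50, 15.50); distance from the point to it = 0.80 mm. The point is not inside any of the regions above, so it lies outside the cross-section (0.80 mm from the nearest boundary).

outside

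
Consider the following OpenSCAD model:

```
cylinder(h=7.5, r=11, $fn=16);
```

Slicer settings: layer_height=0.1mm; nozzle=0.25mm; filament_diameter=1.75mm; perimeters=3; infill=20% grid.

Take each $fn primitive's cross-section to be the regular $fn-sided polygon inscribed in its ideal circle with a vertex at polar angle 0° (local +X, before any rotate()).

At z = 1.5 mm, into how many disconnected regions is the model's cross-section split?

1

At z = 1.5 mm: the r=11 cylinder contributes a regular 16-gon of circumradius 11. The result has 1 disconnected region.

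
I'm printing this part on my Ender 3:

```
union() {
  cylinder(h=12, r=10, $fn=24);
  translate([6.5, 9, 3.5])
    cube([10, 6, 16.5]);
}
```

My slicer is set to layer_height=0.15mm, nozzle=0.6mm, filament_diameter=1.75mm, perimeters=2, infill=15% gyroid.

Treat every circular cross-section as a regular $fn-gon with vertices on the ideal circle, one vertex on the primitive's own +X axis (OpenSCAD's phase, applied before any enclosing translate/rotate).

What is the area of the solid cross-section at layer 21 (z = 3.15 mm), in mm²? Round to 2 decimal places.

At z = 3.15 mm: the cylinder: section is a regular 24-gon, circumradius r=10 (area = (24/2)·10.000²·sin(360°/24) = 310.58 mm²); the cube at (6.5, 9) is not intersected at this z (z outside [3.5, 20]); Merging all regions: only the r=10 cylinder is present, so the union is just that shape — area = 310.58 mm². Overall, the cross-section is a single solid region. Net area = 310.58 mm².

310.58 mm²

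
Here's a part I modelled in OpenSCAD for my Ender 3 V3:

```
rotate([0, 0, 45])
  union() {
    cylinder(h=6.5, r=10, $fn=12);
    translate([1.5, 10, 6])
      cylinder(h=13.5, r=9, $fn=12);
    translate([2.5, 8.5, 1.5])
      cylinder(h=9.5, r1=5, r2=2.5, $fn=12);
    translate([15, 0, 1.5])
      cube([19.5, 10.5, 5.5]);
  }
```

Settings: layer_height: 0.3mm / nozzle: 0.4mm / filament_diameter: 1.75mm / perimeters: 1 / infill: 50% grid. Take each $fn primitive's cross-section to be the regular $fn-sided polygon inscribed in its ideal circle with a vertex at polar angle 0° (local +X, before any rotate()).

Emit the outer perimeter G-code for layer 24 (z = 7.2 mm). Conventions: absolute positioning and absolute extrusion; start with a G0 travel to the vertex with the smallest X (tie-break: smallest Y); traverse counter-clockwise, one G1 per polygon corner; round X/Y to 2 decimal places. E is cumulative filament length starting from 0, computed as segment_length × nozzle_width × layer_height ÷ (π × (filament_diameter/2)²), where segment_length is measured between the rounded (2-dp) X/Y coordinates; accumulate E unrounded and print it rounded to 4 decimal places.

G0 X-14.70 Y5.80 Z7.20
G1 X-12.37 Y1.77 E0.2322
G1 X-8.34 Y-0.56 E0.4645
G1 X-3.68 Y-0.56 E0.6970
G1 X0.35 Y1.77 E0.9292
G1 X2.68 Y5.80 E1.1615
G1 X2.68 Y10.46 E1.3939
G1 X0.35 Y14.50 E1.6266
G1 X-3.68 Y16.83 E1.8589
G1 X-8.34 Y16.83 E2.0914
G1 X-12.37 Y14.50 E2.3236
G1 X-14.70 Y10.46 E2.5563
G1 X-14.70 Y5.80 E2.7888

At z = 7.2 mm: the cylinder is not intersected at this z (z outside [0, 6.5]); the r=9 cylinder at (1.5, 10) contributes a regular 12-gon of circumradius 9; the cone at (2.5, 8.5) (r1=5→r2=2.5) has section circumradius 3.500 here — a regular 12-gon; the cube at (15, 0) does not reach this height (z outside [1.5, 7]); Taking the union: the cone at (2.5, 8.5) lies entirely inside the r=9 cylinder at (1.5, 10), so the union is just the r=9 cylinder at (1.5, 10) — 1 connected region; (rotated 45° about Z; rotation is an isometry so areas/perimeters/island counts are preserved). The outline is a single polygon with 12 vertices. Extrusion per mm of travel: 0.4 × 0.3 / (π × 0.875²) = 0.049890. Accumulating E over each segment gives final E = 2.7888.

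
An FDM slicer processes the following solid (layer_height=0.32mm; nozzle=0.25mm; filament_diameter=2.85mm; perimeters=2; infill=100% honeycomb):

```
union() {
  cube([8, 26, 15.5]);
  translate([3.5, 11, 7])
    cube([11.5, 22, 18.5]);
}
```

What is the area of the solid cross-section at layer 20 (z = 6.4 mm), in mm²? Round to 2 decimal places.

208.00 mm²

At z = 6.4 mm: the cube (footprint 8×26) is included at this height (area 208.00 mm²); the cube at (3.5, 11) is not intersected at this z (z outside [7, 25.5]); Merging all regions: only the 8×26 cube is present, so the union is just that shape — area = 208.00 mm². Overall, the cross-section is a single solid region. Net area = 208.00 mm².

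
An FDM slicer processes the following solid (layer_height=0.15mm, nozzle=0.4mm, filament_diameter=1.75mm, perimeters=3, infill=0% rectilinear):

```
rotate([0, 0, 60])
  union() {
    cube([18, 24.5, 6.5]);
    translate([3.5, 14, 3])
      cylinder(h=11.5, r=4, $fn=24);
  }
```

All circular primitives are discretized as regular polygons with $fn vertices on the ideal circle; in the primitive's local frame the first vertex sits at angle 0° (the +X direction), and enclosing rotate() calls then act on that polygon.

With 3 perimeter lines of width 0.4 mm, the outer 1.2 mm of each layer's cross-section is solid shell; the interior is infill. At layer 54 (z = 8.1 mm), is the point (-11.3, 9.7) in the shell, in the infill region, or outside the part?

infill

At z = 8.1 mm: the cube does not reach this height (z outside [0, 6.5]); the r=4 cylinder at (3.5, 14) gives a regular 24-gon of circumradius 4 (constant along its height); Taking the union: only the r=4 cylinder at (3.5, 14) is present, so the union is just that shape — 1 connected region; (whole slice rotated 60° about Z — lengths, areas and connectivity unchanged). Overall, the cross-section is a single solid region. Undo the 60° rotation: the query point maps to (2.750, 14.636) in the un-rotated model frame. The nearest boundary edge runs (0.67, 16.83)→(0.04, 16.00); distance from the point to it = 2.98 mm. The point is inside the cross-section and 2.98 mm from the nearest boundary — more than the 1.2 mm shell width (3 × 0.4), so it's in the infill interior.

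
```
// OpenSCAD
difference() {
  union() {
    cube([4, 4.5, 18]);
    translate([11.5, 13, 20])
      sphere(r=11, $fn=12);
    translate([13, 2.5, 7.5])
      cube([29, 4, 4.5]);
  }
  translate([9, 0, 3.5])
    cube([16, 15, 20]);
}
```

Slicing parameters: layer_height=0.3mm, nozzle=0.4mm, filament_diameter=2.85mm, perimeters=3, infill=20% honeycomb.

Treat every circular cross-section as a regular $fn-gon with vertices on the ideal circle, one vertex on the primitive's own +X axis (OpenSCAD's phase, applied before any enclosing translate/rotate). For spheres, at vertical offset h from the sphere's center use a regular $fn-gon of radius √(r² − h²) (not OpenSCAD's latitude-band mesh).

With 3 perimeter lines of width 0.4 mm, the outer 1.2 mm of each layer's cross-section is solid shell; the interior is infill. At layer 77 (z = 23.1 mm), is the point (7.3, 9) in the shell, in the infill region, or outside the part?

infill

At z = 23.1 mm: the cube does not reach this height (z outside [0, 18]); the r=11 sphere at (11.5, 13) slices to a regular 12-gon of circumradius 10.554 (√(r²−h²) with h=3.1 from center); the cube at (13, 2.5) is not intersected at this z (z outside [7.5, 12]); Merging all regions: only the r=11 sphere at (11.5, 13) is present, so the union is just that shape — 1 connected region; the cube at (9, 0) is present — its section is the full 16×15 rectangle; Taking the first minus the rest: starting from that combined region, the 16×15 cube at (9, 0) partially overlaps it — only the 134.66 mm² overlap (of its 240.00 mm²) is removed, clipping the outline — 1 connected region. Overall, the cross-section is a single solid region. The nearest boundary edge runs (9.00, 15.00)→(9.00, 3.12); distance from the point to it = 1.70 mm. The point is inside the cross-section and 1.70 mm from the nearest boundary — more than the 1.2 mm shell width (3 × 0.4), so it's in the infill interior.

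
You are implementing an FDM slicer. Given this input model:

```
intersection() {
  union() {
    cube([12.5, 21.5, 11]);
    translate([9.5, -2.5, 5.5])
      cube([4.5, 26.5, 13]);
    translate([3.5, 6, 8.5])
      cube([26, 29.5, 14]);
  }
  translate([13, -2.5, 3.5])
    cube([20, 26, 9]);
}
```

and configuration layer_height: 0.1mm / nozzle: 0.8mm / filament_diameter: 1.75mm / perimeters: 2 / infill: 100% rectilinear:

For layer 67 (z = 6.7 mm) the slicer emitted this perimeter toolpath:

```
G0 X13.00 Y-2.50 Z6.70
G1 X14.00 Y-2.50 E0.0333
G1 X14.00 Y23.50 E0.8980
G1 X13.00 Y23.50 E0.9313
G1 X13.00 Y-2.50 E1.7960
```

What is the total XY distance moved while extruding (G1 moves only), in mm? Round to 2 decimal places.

54.00 mm

Sum the Euclidean lengths of each G1 segment: total = 54.00 mm.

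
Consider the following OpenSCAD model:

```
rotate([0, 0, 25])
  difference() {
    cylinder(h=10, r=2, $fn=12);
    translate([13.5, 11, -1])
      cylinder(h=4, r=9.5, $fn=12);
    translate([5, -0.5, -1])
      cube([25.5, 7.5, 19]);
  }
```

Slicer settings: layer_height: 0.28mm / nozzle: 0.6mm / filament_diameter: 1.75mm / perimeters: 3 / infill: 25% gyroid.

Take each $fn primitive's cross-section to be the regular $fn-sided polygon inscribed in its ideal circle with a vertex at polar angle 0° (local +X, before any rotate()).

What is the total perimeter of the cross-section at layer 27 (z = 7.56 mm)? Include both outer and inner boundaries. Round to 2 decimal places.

At z = 7.56 mm: the r=2 cylinder contributes a regular 12-gon of circumradius 2 (perimeter = 2·12·2.000·sin(180°/12) = 12.42 mm); the cylinder at (13.5, 11) does not reach this height (z outside [-1, 3]); the cube at (5, -0.5) (footprint 25.5×7.5) is included at this height (perimeter 66.00 mm); Taking the first minus the rest: starting from the r=2 cylinder, the 25.5×7.5 cube at (5, -0.5) misses the remaining region (no effect) — boundary = 12.42 mm; (rotated 25° about Z; rotation is an isometry so areas/perimeters/island counts are preserved). Overall, the cross-section is a single solid region. Total boundary length (outer) = 12.42 mm.

12.42 mm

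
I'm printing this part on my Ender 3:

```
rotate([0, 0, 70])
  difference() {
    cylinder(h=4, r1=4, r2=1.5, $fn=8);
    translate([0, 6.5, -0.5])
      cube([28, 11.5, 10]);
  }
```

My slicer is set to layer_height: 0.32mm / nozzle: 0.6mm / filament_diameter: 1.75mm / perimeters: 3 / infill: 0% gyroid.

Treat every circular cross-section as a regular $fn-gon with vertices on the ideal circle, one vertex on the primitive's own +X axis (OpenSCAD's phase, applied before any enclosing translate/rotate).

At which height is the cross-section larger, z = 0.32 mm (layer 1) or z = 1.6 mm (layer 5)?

layer 1 (z = 0.32 mm)

Layer 1 (z = 0.32): the cone: at t=0.080 of its height the radius interpolates to r₁+(r₂−r₁)t = 3.800, giving a regular 8-gon of that circumradius (area = (8/2)·3.800²·sin(360°/8) = 40.84 mm²); the cube at (0, 6.5) (footprint 28×11.5) is included at this height (area 322.00 mm²); Taking the first minus the rest: starting from the cone (40.84 mm²), the 28×11.5 cube at (0, 6.5) misses the remaining region (no effect) — area = 40.84 mm²; (rotated 70° about Z; rotation is an isometry so areas/perimeters/island counts are preserved). So its area = 40.84 mm². Layer 5 (z = 1.6): the cone (r1=4→r2=1.5) has section circumradius 3.000 here — a regular 8-gon (area = (8/2)·3.000²·sin(360°/8) = 25.46 mm²); the cube at (0, 6.5) (footprint 28×11.5) is included at this height (area 322.00 mm²); Subtracting the remaining from the first: starting from the cone (25.46 mm²), the 28×11.5 cube at (0, 6.5) misses the remaining region (no effect) — area = 25.46 mm²; (rotated 70° about Z; rotation is an isometry so areas/perimeters/island counts are preserved). So its area = 25.46 mm². Layer 1 is larger (40.84 vs 25.46 mm²).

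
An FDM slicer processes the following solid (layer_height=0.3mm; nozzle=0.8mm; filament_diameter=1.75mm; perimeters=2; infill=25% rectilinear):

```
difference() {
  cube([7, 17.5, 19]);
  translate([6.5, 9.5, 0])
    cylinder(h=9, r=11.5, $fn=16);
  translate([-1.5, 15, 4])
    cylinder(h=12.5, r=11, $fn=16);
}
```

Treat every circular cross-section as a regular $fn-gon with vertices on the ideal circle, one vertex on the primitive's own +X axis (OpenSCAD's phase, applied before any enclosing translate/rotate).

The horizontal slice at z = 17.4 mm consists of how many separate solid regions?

1

At z = 17.4 mm: the cube is present — its section is the full 7×17.5 rectangle; the cylinder at (6.5, 9.5) does not reach this height (z outside [0, 9]); the cylinder at (-1.5, 15) does not reach this height (z outside [4, 16.5]); Taking the first minus the rest: none of the subtracted shapes is present at this height, so the 7×17.5 cube is unchanged — 1 connected region. The result has 1 disconnected region.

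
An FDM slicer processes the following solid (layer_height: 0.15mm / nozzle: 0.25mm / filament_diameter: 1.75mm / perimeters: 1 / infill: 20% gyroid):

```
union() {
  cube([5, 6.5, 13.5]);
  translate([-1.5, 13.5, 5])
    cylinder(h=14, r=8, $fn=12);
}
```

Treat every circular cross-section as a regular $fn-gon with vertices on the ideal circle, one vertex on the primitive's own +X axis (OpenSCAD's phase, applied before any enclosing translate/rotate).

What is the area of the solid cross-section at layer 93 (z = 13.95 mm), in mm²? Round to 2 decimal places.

192.00 mm²

At z = 13.95 mm: the cube is absent (z outside [0, 13.5]); the r=8 cylinder at (-1.5, 13.5) gives a regular 12-gon of circumradius 8 (constant along its height) (area = (12/2)·8.000²·sin(360°/12) = 192.00 mm²); Merging all regions: only the r=8 cylinder at (-1.5, 13.5) is present, so the union is just that shape — area = 192.00 mm². Overall, the cross-section is a single solid region. Net area = 192.00 mm².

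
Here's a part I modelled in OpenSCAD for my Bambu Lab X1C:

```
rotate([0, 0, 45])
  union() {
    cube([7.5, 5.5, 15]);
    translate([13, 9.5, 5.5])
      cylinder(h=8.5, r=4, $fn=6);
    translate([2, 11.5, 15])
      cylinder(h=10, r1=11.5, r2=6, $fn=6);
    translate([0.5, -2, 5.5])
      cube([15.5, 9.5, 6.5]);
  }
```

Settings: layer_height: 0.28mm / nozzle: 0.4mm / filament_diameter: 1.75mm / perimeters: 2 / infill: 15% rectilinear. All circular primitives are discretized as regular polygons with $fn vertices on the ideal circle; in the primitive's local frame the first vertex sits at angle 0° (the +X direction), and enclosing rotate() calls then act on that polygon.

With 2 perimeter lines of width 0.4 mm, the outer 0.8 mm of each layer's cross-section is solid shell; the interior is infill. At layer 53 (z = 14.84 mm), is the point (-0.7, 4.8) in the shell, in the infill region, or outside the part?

infill

At z = 14.84 mm: the 7.5×5.5 cube contributes its full rectangle; the cylinder at (13, 9.5) does not reach this height (z outside [5.5, 14]); the cone at (2, 11.5) is absent (z outside [15, 25]); the cube at (0.5, -2) is not intersected at this z (z outside [5.5, 12]); Merging all regions: only the 7.5×5.5 cube is present, so the union is just that shape — 1 connected region; (rotated 45° about Z; rotation is an isometry so areas/perimeters/island counts are preserved). Overall, the cross-section is a single solid region. Undo the 45° rotation: the query point maps to (2.899, 3.889) in the un-rotated model frame. The nearest boundary edge runs (7.50, 5.50)→(0.00, 5.50); distance from the point to it = 1.61 mm. The point is inside the cross-section and 1.61 mm from the nearest boundary — more than the 0.8 mm shell width (2 × 0.4), so it's in the infill interior.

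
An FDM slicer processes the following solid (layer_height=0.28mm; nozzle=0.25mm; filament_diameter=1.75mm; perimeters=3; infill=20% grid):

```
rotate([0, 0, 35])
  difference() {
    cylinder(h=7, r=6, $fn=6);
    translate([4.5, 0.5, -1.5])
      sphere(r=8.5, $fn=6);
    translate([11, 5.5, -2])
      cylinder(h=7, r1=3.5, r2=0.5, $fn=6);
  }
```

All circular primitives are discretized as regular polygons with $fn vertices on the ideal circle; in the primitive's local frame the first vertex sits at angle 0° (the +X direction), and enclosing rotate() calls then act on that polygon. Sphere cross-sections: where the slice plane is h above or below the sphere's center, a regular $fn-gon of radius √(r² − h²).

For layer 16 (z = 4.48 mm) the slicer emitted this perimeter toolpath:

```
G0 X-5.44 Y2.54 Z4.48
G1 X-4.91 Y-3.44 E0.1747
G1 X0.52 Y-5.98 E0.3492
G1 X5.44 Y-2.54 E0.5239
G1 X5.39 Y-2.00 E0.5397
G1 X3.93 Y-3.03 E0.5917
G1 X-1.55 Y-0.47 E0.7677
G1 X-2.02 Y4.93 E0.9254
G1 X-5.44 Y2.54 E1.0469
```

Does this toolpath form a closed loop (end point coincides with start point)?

yes

Start point (G0): (-5.44, 2.54). End point (last G1): the path returns to the start — closed.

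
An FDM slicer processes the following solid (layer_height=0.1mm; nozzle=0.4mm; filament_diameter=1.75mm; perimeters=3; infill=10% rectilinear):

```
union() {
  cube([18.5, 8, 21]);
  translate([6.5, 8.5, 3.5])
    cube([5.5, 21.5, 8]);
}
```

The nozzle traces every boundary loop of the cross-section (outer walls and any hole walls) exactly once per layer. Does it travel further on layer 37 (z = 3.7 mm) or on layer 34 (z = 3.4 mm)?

layer 37 (z = 3.7 mm)

Layer 37 (z = 3.7): the cube (footprint 18.5×8) is included at this height (perimeter 53.00 mm); the 5.5×21.5 cube at (6.5, 8.5) contributes its full rectangle (perimeter 54.00 mm); Combining (union): the 2 present regions are separate (no shared area or edge), so areas and boundary lengths simply add and each stays a separate island — boundary = 107.00 mm. So its perimeter = 107.00 mm. Layer 34 (z = 3.4): the cube (footprint 18.5×8) is included at this height (perimeter 53.00 mm); the cube at (6.5, 8.5) does not reach this height (z outside [3.5, 11.5]); Merging all regions: only the 18.5×8 cube is present, so the union is just that shape — boundary = 53.00 mm. So its perimeter = 53.00 mm. Layer 37 is larger (107.00 vs 53.00 mm).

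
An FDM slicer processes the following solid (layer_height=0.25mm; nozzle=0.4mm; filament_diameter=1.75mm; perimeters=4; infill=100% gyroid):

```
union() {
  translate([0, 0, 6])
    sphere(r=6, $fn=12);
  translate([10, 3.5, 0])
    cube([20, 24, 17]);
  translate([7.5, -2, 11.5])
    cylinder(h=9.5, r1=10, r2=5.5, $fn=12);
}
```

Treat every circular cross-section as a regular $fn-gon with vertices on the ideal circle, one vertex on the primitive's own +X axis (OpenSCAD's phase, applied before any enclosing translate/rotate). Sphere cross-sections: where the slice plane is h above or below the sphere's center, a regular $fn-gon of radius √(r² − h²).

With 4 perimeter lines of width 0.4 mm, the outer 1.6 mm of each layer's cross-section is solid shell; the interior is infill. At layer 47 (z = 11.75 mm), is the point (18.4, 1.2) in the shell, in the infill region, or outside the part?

outside

At z = 11.75 mm: the r=6 sphere slices to a regular 12-gon of circumradius 1.714 (√(r²−h²) with h=5.75 from center); the cube at (10, 3.5) (footprint 20×24) is included at this height; the cone at (7.5, -2) (r1=10→r2=5.5) has section circumradius 9.882 here — a regular 12-gon; Combining (union): the regions partially overlap (shared area 21.75 mm²), so overlapping operands fuse into one piece — 1 connected region. Overall, the cross-section is a single solid region. The nearest boundary edge runs (16.06, 2.94)→(17.38, -2.00); distance from the point to it = 1.81 mm. The point is not inside any of the regions above, so it lies outside the cross-section (1.81 mm from the nearest boundary).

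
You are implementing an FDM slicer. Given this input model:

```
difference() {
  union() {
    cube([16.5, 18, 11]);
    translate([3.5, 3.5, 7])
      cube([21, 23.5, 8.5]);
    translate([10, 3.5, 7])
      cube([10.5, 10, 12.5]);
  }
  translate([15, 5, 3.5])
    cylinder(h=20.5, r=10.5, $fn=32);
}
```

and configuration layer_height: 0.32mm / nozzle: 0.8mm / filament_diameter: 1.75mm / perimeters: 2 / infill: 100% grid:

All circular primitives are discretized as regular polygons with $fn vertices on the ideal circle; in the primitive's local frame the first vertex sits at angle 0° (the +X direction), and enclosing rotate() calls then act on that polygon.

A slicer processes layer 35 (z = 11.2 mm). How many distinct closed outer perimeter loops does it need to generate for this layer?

1

At z = 11.2 mm: the cube is not intersected at this z (z outside [0, 11]); the cube at (3.5, 3.5) is present — its section is the full 21×23.5 rectangle; the cube at (10, 3.5) (footprint 10.5×10) is included at this height; Merging all regions: the 10.5×10 cube at (10, 3.5) lies entirely inside the 21×23.5 cube at (3.5, 3.5), so the union is just the 21×23.5 cube at (3.5, 3.5) — 1 connected region; the r=10.5 cylinder at (15, 5) contributes a regular 32-gon of circumradius 10.5; Subtracting the remaining from the first: starting from the result so far, the r=10.5 cylinder at (15, 5) partially overlaps it — only the 199.10 mm² overlap (of its 344.14 mm²) is removed, clipping the outline — 1 connected region. The result has 1 disconnected region.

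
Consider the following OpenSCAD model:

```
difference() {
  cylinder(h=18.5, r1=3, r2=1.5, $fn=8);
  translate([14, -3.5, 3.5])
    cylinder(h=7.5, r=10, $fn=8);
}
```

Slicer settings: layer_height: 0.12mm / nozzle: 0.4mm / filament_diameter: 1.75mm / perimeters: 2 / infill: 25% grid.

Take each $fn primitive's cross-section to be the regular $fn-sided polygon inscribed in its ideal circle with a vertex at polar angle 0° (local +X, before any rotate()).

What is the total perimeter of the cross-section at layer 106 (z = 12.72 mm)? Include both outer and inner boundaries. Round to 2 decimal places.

At z = 12.72 mm: the cone: at t=0.688 of its height the radius interpolates to r₁+(r₂−r₁)t = 1.969, giving a regular 8-gon of that circumradius (perimeter = 2·8·1.969·sin(180°/8) = 12.05 mm); the cylinder at (14, -3.5) is absent (z outside [3.5, 11]); Subtracting the remaining from the first: none of the subtracted shapes is present at this height, so the cone is unchanged — boundary = 12.05 mm. Overall, the cross-section is a single solid region. Total boundary length (outer) = 12.05 mm.

12.05 mm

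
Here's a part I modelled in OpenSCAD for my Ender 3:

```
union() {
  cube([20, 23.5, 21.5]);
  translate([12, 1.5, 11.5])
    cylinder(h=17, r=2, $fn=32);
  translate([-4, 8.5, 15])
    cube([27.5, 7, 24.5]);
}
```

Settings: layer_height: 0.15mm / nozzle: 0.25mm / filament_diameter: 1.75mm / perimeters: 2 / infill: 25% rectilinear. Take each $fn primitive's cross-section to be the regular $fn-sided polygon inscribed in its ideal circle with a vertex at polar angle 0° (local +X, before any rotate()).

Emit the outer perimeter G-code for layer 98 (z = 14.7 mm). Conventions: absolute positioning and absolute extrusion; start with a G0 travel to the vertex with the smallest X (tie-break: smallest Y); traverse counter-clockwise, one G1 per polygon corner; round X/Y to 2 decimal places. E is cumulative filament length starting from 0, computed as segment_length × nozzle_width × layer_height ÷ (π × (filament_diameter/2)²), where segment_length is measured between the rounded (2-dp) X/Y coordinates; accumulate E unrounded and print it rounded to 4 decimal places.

At z = 14.7 mm: the cube is present — its section is the full 20×23.5 rectangle; the r=2 cylinder at (12, 1.5) contributes a regular 32-gon of circumradius 2; the cube at (-4, 8.5) does not reach this height (z outside [15, 39.5]); Taking the union: the regions partially overlap (shared area 11.60 mm²), so overlapping operands fuse into one piece — 1 connected region. The outline is a single polygon with 13 vertices. Extrusion per mm of travel: 0.25 × 0.15 / (π × 0.875²) = 0.015591. Accumulating E over each segment gives final E = 1.3602.

G0 X0.00 Y0.00 Z14.70
G1 X10.69 Y0.00 E0.1667
G1 X10.89 Y-0.16 E0.1707
G1 X11.23 Y-0.35 E0.1767
G1 X11.61 Y-0.46 E0.1829
G1 X12.00 Y-0.50 E0.1890
G1 X12.39 Y-0.46 E0.1951
G1 X12.77 Y-0.35 E0.2013
G1 X13.11 Y-0.16 E0.2074
G1 X13.31 Y0.00 E0.2114
G1 X20.00 Y0.00 E0.3157
G1 X20.00 Y23.50 E0.6820
G1 X0.00 Y23.50 E0.9939
G1 X0.00 Y0.00 E1.3602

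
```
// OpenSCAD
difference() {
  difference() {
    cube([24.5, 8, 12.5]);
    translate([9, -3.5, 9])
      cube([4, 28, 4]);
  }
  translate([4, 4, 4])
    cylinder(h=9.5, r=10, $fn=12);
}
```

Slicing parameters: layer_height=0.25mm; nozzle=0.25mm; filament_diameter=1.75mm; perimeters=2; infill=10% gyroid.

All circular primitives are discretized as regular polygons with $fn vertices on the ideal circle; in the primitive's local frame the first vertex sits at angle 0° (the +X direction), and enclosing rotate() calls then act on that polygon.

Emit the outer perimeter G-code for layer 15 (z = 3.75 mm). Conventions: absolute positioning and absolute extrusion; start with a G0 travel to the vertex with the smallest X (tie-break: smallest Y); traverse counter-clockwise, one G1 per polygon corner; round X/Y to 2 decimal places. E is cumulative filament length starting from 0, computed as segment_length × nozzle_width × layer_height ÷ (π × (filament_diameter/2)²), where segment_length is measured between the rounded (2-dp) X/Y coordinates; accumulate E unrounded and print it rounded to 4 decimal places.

G0 X0.00 Y0.00 Z3.75
G1 X24.50 Y0.00 E0.6366
G1 X24.50 Y8.00 E0.8445
G1 X0.00 Y8.00 E1.4811
G1 X0.00 Y0.00 E1.6890

At z = 3.75 mm: the cube is present — its section is the full 24.5×8 rectangle; the cube at (9, -3.5) is not intersected at this z (z outside [9, 13]); Subtracting the remaining from the first: none of the subtracted shapes is present at this height, so the 24.5×8 cube is unchanged — 1 connected region; the cylinder at (4, 4) is absent (z outside [4, 13.5]); Taking the first minus the rest: none of the subtracted shapes is present at this height, so the result so far is unchanged — 1 connected region. The outline is a single polygon with 4 vertices. Extrusion per mm of travel: 0.25 × 0.25 / (π × 0.875²) = 0.025984. Accumulating E over each segment gives final E = 1.6890.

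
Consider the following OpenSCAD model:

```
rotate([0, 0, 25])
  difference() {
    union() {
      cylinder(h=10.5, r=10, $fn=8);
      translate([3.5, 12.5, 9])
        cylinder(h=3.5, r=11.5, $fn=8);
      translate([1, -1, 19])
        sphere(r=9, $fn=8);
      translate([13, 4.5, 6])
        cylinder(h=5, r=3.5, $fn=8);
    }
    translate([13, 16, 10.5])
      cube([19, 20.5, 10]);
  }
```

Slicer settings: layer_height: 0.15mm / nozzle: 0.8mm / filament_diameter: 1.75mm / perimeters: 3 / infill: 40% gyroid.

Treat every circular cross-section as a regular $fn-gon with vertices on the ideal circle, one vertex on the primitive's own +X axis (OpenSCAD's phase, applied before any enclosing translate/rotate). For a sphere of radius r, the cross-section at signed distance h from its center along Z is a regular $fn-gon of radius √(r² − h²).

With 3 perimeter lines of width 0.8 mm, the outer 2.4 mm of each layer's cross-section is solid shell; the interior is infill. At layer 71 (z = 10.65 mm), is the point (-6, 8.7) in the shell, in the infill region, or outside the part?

infill

At z = 10.65 mm: the cylinder is absent (z outside [0, 10.5]); the cylinder at (3.5, 12.5): section is a regular 8-gon, circumradius r=11.5; the sphere at (1, -1): section is a regular 8-gon, circumradius = √(r²−h²) = √(9²−8.35²) = 3.358; the cylinder at (13, 4.5): section is a regular 8-gon, circumradius r=3.5; Merging all regions: the regions partially overlap (shared area 8.50 mm²), so overlapping operands fuse into one piece — 1 connected region; the cube at (13, 16) (footprint 19×20.5) is included at this height; Taking the first minus the rest: starting from that combined region, the 19×20.5 cube at (13, 16) partially overlaps it — only the 0.37 mm² overlap (of its 389.50 mm²) is removed, clipping the outline — 1 connected region; (whole slice rotated 25° about Z — lengths, areas and connectivity unchanged). Overall, the cross-section is a single solid region. Undo the 25° rotation: the query point maps to (-1.761, 10.421) in the un-rotated model frame. The nearest boundary edge runs (-4.63, 4.37)→(-8.00, 12.50); distance from the point to it = 4.97 mm. The point is inside the cross-section and 4.97 mm from the nearest boundary — more than the 2.4 mm shell width (3 × 0.8), so it's in the infill interior.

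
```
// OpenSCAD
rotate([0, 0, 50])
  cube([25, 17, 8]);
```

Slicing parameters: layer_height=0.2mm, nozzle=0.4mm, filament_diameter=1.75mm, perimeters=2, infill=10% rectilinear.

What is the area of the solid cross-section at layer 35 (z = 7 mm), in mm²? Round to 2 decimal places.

At z = 7 mm: the cube (footprint 25×17) is included at this height (area 425.00 mm²); (rotated 50° about Z; rotation is an isometry so areas/perimeters/island counts are preserved). Overall, the cross-section is a single solid region. Net area = 425.00 mm².

425.00 mm²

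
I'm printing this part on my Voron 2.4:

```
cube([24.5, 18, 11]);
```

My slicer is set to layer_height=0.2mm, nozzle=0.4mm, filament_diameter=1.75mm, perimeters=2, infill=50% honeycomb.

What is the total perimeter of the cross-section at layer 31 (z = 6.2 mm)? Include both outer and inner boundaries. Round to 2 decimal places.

85.00 mm

At z = 6.2 mm: the 24.5×18 cube contributes its full rectangle (perimeter 85.00 mm). Overall, the cross-section is a single solid region. Total boundary length (outer) = 85.00 mm.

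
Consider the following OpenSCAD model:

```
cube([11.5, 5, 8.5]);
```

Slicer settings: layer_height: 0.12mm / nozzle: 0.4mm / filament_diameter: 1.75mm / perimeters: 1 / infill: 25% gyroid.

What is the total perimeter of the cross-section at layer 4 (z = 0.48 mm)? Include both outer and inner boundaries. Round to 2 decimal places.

33.00 mm

At z = 0.48 mm: the 11.5×5 cube contributes its full rectangle (perimeter 33.00 mm). Overall, the cross-section is a single solid region. Total boundary length (outer) = 33.00 mm.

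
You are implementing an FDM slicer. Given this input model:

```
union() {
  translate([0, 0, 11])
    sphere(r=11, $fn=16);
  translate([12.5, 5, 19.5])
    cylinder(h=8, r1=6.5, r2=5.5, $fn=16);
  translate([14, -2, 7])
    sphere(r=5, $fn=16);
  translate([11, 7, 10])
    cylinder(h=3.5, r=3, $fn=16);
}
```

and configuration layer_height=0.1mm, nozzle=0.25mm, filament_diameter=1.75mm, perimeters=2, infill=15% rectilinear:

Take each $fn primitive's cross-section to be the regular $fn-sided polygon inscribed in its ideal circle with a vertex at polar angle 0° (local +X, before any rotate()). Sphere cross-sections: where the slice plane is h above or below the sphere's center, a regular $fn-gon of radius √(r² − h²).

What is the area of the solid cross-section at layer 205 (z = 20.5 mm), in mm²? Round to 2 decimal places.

At z = 20.5 mm: the sphere: section is a regular 16-gon, circumradius = √(r²−h²) = √(11²−9.5²) = 5.545 (area = (16/2)·5.545²·sin(360°/16) = 94.14 mm²); the cone at (12.5, 5): at t=0.125 of its height the radius interpolates to r₁+(r₂−r₁)t = 6.375, giving a regular 16-gon of that circumradius (area = (16/2)·6.375²·sin(360°/16) = 124.42 mm²); the sphere at (14, -2) is absent (|z−center|=13.500 > r=5); the cylinder at (11, 7) is not intersected at this z (z outside [10, 13.5]); Merging all regions: the 2 present regions are separate (no shared area or edge), so areas and boundary lengths simply add and each stays a separate island — area = 218.56 mm². Overall, the cross-section has 2 separate islands. Net area = 218.56 mm².

218.56 mm²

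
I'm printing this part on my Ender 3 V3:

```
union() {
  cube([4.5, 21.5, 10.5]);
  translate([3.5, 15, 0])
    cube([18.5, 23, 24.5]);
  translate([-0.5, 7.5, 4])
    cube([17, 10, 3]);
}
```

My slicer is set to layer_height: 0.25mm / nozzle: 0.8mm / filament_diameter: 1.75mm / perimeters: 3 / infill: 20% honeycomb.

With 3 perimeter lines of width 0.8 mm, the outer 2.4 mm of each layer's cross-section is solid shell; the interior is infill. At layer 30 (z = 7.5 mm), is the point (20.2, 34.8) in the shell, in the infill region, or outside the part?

shell

At z = 7.5 mm: the cube (footprint 4.5×21.5) is included at this height; the cube at (3.5, 15) is present — its section is the full 18.5×23 rectangle; the cube at (-0.5, 7.5) is not intersected at this z (z outside [4, 7]); Combining (union): the regions partially overlap (shared area 6.50 mm²), so overlapping operands fuse into one piece — 1 connected region. Overall, the cross-section is a single solid region. The nearest boundary edge runs (22.00, 38.00)→(22.00, 15.00); distance from the point to it = 1.80 mm. The point is inside the cross-section, 1.80 mm from the nearest boundary — within the 2.4 mm shell band (3 × 0.8).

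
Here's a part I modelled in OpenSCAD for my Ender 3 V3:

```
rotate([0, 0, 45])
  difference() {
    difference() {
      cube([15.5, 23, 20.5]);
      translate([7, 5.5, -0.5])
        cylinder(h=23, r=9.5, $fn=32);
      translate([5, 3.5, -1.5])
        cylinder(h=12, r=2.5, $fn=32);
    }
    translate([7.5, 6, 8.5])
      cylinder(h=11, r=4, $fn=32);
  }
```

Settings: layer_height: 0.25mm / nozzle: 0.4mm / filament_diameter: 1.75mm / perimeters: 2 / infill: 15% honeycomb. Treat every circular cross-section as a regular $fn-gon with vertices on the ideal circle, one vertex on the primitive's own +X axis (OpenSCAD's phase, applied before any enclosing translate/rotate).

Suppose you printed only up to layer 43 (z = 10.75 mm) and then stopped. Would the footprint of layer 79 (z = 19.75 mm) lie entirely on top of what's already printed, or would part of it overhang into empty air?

entirely on top

Compare the two slices. At z = 10.75: the cube is present — its section is the full 15.5×23 rectangle (area 356.50 mm²); the r=9.5 cylinder at (7, 5.5) gives a regular 32-gon of circumradius 9.5 (constant along its height) (area = (32/2)·9.500²·sin(360°/32) = 281.71 mm²); the cylinder at (5, 3.5) is not intersected at this z (z outside [-1.5, 10.5]); After the difference (first − rest): starting from the 15.5×23 cube (356.50 mm²), the r=9.5 cylinder at (7, 5.5) partially overlaps it — only the 212.08 mm² overlap (of its 281.71 mm²) is removed, clipping the outline — area = 144.42 mm²; the cylinder at (7.5, 6): section is a regular 32-gon, circumradius r=4 (area = (32/2)·4.000²·sin(360°/32) = 49.94 mm²); Subtracting the remaining from the first: starting from the result so far (144.42 mm²), the r=4 cylinder at (7.5, 6) misses the remaining region (no effect) — area = 144.42 mm²; (rotated 45° about Z; rotation is an isometry so areas/perimeters/island counts are preserved). At z = 19.75: the cube is present — its section is the full 15.5×23 rectangle (area 356.50 mm²); the cylinder at (7, 5.5): section is a regular 32-gon, circumradius r=9.5 (area = (32/2)·9.500²·sin(360°/32) = 281.71 mm²); the cylinder at (5, 3.5) does not reach this height (z outside [-1.5, 10.5]); After the difference (first − rest): starting from the 15.5×23 cube (356.50 mm²), the r=9.5 cylinder at (7, 5.5) partially overlaps it — only the 212.08 mm² overlap (of its 281.71 mm²) is removed, clipping the outline — area = 144.42 mm²; the cylinder at (7.5, 6) is absent (z outside [8.5, 19.5]); After the difference (first − rest): none of the subtracted shapes is present at this height, so that combined region is unchanged — area = 144.42 mm²; (whole slice rotated 45° about Z — lengths, areas and connectivity unchanged). Checking containment: the cross-section at z = 19.75 is a subset of the cross-section at z = 10.75.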